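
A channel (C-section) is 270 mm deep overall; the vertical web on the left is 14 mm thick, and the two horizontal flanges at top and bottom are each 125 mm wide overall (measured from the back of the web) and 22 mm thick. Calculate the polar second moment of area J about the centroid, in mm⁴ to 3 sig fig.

J ≈ 1.12 × 10⁸ mm⁴

Break the section into simple shapes (no overlaps), measuring from the bottom-left corner of the bounding box.
Web: 14 × 270, A = 3 780 mm², y = 135 mm, Ī = 22 963 500 mm⁴.
Top flange (beyond web): 111 × 22, A = 2 442 mm², y = 259 mm, Ī = 98 494 mm⁴.
Bottom flange (beyond web): 111 × 22, A = 2 442 mm², y = 11 mm, Ī = 98 494 mm⁴.
By symmetry the centroid is at mid-height, ȳ = 135 mm.
Transfer each piece to the centroidal x-axis using Ī + A·d² with d = y − 135:
  web: d = 0 mm → contributes +22 963 500 mm⁴
  top flange (beyond web): d = 124 mm → contributes +37 646 686 mm⁴
  bottom flange (beyond web): d = -124 mm → contributes +37 646 686 mm⁴
Total I = 98 256 872 mm⁴.
For the y-axis: x̄ = 42.232 mm.
Repeating about the centroidal y-axis gives I_y = 13 399 946 mm⁴.
Polar second moment: J = I_x + I_y = 111 656 818 mm⁴.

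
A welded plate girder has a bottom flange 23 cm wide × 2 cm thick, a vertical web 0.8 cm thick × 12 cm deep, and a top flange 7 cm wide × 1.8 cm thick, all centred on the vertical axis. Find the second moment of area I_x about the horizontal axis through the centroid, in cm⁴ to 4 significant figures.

Split into non-overlapping primitives; take the origin at the lower-left of the bounding box.
Bottom plate: 23 × 2, A = 46 cm², y = 1 cm, Ī = 15.3333 cm⁴.
Web plate: 0.8 × 12, A = 9.6 cm², y = 8 cm, Ī = 115.2 cm⁴.
Top plate: 7 × 1.8, A = 12.6 cm², y = 14.9 cm, Ī = 3.402 cm⁴.
Centroid: ȳ = ΣA·y / ΣA = 4.55337 cm.
Transfer each piece to the horizontal axis through the centroid using Ī + A·d² with d = y − 4.55337:
  bottom plate: d = -3.55337 cm → contributes +596.15 cm⁴
  web plate: d = 3.44663 cm → contributes +229.241 cm⁴
  top plate: d = 10.3466 cm → contributes +1352.27 cm⁴
Total I = 2177.66 cm⁴.

I_x ≈ 2178 cm⁴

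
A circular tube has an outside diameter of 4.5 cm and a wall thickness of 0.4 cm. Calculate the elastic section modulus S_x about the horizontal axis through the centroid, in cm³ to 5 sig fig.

S_x ≈ 4.8574 cm³

Split into non-overlapping primitives; take the origin at the lower-left of the bounding box.
Outer circle: ⌀4.5, A = 15.90431 cm², y = 2.25 cm, Ī = 20.1289 cm⁴.
Bore (subtracted): ⌀3.7, A = 10.7521 cm², y = 2.25 cm, Ī = 9.199766 cm⁴.
By symmetry the centroid is at mid-height, ȳ = 2.25 cm.
All pieces are centred on the horizontal axis through the centroid, so I = ΣĪ (holes subtracted) = 10.92913 cm⁴.
Extreme fibre distance c = 2.25 cm; S = I/c = 4.857391 cm³.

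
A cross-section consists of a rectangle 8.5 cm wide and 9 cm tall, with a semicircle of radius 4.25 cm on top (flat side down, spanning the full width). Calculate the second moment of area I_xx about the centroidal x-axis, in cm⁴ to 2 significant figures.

I_xx ≈ 1400 cm⁴

Treat the section as a set of non-overlapping primitives; coordinates are from the bounding-box lower-left.
Rectangular body: 8.5 × 9, A = 76.5 cm², y = 4.5 cm, Ī = 516.4 cm⁴.
Semicircular cap: semicircle r = 4.25, A = 28.37 cm², y = 10.8 cm, Ī = 35.81 cm⁴.
Centroid: ȳ = ΣA·y / ΣA = 6.205 cm.
Transfer each piece to the centroidal x-axis using Ī + A·d² with d = y − 6.205:
  rectangular body: d = -1.705 cm → contributes +738.9 cm⁴
  semicircular cap: d = 4.598 cm → contributes +635.7 cm⁴
Total I = 1 375 cm⁴.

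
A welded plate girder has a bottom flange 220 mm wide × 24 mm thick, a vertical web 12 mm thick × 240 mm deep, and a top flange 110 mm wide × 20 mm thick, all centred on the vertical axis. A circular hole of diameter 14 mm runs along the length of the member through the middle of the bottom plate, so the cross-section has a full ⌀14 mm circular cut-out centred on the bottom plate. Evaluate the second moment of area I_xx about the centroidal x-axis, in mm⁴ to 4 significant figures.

Break the section into simple shapes (no overlaps), measuring from the bottom-left corner of the bounding box.
Bottom plate: 220 × 24, A = 5 280 mm², y = 12 mm, Ī = 253 440 mm⁴.
Web plate: 12 × 240, A = 2 880 mm², y = 144 mm, Ī = 13 824 000 mm⁴.
Top plate: 110 × 20, A = 2 200 mm², y = 274 mm, Ī = 73333.3 mm⁴.
Hole (subtracted): ⌀14, A = 153.938 mm², y = 12 mm, Ī = 1885.74 mm⁴.
Centroid: ȳ = ΣA·y / ΣA = 105.725 mm.
Transfer each piece to the centroidal x-axis using Ī + A·d² with d = y − 105.725:
  bottom plate: d = -93.7247 mm → contributes +46 634 637 mm⁴
  web plate: d = 38.2753 mm → contributes +18 043 198 mm⁴
  top plate: d = 168.275 mm → contributes +62 369 809 mm⁴
  hole: d = -93.7247 mm → contributes −1 354 126 mm⁴
Total I = 125 693 518 mm⁴.

I_xx ≈ 1.257 × 10⁸ mm⁴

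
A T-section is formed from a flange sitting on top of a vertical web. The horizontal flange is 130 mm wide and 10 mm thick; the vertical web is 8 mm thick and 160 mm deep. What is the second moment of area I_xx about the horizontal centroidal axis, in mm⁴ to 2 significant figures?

Split into non-overlapping primitives; take the origin at the lower-left of the bounding box.
Flange: 130 × 10, A = 1 300 mm², y = 165 mm, Ī = 10 833 mm⁴.
Web: 8 × 160, A = 1 280 mm², y = 80 mm, Ī = 2 730 667 mm⁴.
Centroid: ȳ = ΣA·y / ΣA = 122.8 mm.
Transfer each piece to the horizontal centroidal axis using Ī + A·d² with d = y − 122.8:
  flange: d = 42.17 mm → contributes +2 322 694 mm⁴
  web: d = -42.83 mm → contributes +5 078 651 mm⁴
Total I = 7 401 345 mm⁴.

I_xx ≈ 7.4 × 10⁶ mm⁴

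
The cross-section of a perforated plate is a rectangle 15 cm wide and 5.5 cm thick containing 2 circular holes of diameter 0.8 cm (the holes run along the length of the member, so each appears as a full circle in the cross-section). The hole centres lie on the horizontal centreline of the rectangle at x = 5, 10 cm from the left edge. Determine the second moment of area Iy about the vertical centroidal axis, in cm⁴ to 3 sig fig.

Break the section into simple shapes (no overlaps), measuring from the bottom-left corner of the bounding box.
Plate: 15 × 5.5, A = 82.5 cm², x = 7.5 cm, Ī = 1546.9 cm⁴.
Hole 1 (subtracted): ⌀0.8, A = 0.50265 cm², x = 5 cm, Ī = 0.020106 cm⁴.
Hole 2 (subtracted): ⌀0.8, A = 0.50265 cm², x = 10 cm, Ī = 0.020106 cm⁴.
By symmetry the centroid is at mid-width, x̄ = 7.5 cm.
Transfer each piece to the vertical centroidal axis using Ī + A·d² with d = x − 7.5:
  plate: d = 0 cm → contributes +1546.9 cm⁴
  hole 1: d = -2.5 cm → contributes −3.1617 cm⁴
  hole 2: d = 2.5 cm → contributes −3.1617 cm⁴
Total I = 1540.6 cm⁴.

Iy ≈ 1540 cm⁴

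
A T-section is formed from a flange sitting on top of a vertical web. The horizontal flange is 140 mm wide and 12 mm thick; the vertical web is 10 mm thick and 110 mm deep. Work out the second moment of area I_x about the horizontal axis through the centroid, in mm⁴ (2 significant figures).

I_x ≈ 3.6 × 10⁶ mm⁴

Split into non-overlapping primitives; take the origin at the lower-left of the bounding box.
Flange: 140 × 12, A = 1 680 mm², y = 116 mm, Ī = 20 160 mm⁴.
Web: 10 × 110, A = 1 100 mm², y = 55 mm, Ī = 1 109 167 mm⁴.
Centroid: ȳ = ΣA·y / ΣA = 91.86 mm.
Transfer each piece to the horizontal axis through the centroid using Ī + A·d² with d = y − 91.86:
  flange: d = 24.14 mm → contributes +998 894 mm⁴
  web: d = -36.86 mm → contributes +2 603 961 mm⁴
Total I = 3 602 855 mm⁴.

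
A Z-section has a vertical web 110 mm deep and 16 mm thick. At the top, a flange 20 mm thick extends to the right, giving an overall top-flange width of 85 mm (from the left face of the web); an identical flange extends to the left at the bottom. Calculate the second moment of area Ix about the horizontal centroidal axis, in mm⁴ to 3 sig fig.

Break the section into simple shapes (no overlaps), measuring from the bottom-left corner of the bounding box.
Web: 16 × 110, A = 1 760 mm², y = 55 mm, Ī = 1 774 667 mm⁴.
Top flange (beyond web): 69 × 20, A = 1 380 mm², y = 100 mm, Ī = 46 000 mm⁴.
Bottom flange (beyond web): 69 × 20, A = 1 380 mm², y = 10 mm, Ī = 46 000 mm⁴.
Centroid: ȳ = ΣA·y / ΣA = 55 mm.
Transfer each piece to the horizontal centroidal axis using Ī + A·d² with d = y − 55:
  web: d = 0 mm → contributes +1 774 667 mm⁴
  top flange (beyond web): d = 45 mm → contributes +2 840 500 mm⁴
  bottom flange (beyond web): d = -45 mm → contributes +2 840 500 mm⁴
Total I = 7 455 667 mm⁴.

Ix ≈ 7.46 × 10⁶ mm⁴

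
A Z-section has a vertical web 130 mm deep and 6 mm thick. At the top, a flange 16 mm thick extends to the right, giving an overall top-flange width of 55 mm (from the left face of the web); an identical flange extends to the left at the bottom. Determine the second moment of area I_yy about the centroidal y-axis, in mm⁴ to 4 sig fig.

Break the section into simple shapes (no overlaps), measuring from the bottom-left corner of the bounding box.
Web: 6 × 130, A = 780 mm², x = 52 mm, Ī = 2 340 mm⁴.
Top flange (beyond web): 49 × 16, A = 784 mm², x = 79.5 mm, Ī = 156 865 mm⁴.
Bottom flange (beyond web): 49 × 16, A = 784 mm², x = 24.5 mm, Ī = 156 865 mm⁴.
Centroid: x̄ = ΣA·x / ΣA = 52 mm.
Transfer each piece to the centroidal y-axis using Ī + A·d² with d = x − 52:
  web: d = 0 mm → contributes +2 340 mm⁴
  top flange (beyond web): d = 27.5 mm → contributes +749 765 mm⁴
  bottom flange (beyond web): d = -27.5 mm → contributes +749 765 mm⁴
Total I = 1 501 871 mm⁴.

I_yy ≈ 1.502 × 10⁶ mm⁴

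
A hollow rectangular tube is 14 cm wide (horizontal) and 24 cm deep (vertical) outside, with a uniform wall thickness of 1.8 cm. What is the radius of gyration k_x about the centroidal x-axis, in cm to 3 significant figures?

Break the section into simple shapes (no overlaps), measuring from the bottom-left corner of the bounding box.
Outer rectangle: 14 × 24, A = 336 cm², y = 12 cm, Ī = 16 128 cm⁴.
Inner void (subtracted): 10.4 × 20.4, A = 212.16 cm², y = 12 cm, Ī = 7357.7 cm⁴.
By symmetry the centroid is at mid-height, ȳ = 12 cm.
All pieces are centred on the centroidal x-axis, so I = ΣĪ (holes subtracted) = 8770.3 cm⁴.
Radius of gyration: k = √(I/A) = √(8770.3 / 123.84) = 8.4154 cm.

k_x ≈ 8.42 cm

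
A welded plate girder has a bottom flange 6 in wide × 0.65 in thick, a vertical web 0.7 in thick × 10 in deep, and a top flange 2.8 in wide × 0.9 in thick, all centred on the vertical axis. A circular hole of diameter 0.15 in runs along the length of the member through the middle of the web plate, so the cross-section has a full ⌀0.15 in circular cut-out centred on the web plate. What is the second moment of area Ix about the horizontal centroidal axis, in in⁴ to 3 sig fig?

Ix ≈ 240 in⁴

Treat the section as a set of non-overlapping primitives; coordinates are from the bounding-box lower-left.
Bottom plate: 6 × 0.65, A = 3.9 in², y = 0.325 in, Ī = 0.13731 in⁴.
Web plate: 0.7 × 10, A = 7 in², y = 5.65 in, Ī = 58.333 in⁴.
Top plate: 2.8 × 0.9, A = 2.52 in², y = 11.1 in, Ī = 0.1701 in⁴.
Hole (subtracted): ⌀0.15, A = 0.017671 in², y = 5.65 in, Ī = 0.00002485 in⁴.
Centroid: ȳ = ΣA·y / ΣA = 5.1252 in.
Transfer each piece to the horizontal centroidal axis using Ī + A·d² with d = y − 5.1252:
  bottom plate: d = -4.8002 in → contributes +90.001 in⁴
  web plate: d = 0.5248 in → contributes +60.261 in⁴
  top plate: d = 5.9748 in → contributes +90.13 in⁴
  hole: d = 0.5248 in → contributes −0.0048918 in⁴
Total I = 240.39 in⁴.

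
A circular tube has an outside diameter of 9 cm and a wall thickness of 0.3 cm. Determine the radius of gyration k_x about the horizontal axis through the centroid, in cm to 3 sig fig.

k_x ≈ 3.08 cm

Treat the section as a set of non-overlapping primitives; coordinates are from the bounding-box lower-left.
Outer circle: ⌀9, A = 63.617 cm², y = 4.5 cm, Ī = 322.06 cm⁴.
Bore (subtracted): ⌀8.4, A = 55.418 cm², y = 4.5 cm, Ī = 244.39 cm⁴.
By symmetry the centroid is at mid-height, ȳ = 4.5 cm.
All pieces are centred on the horizontal axis through the centroid, so I = ΣĪ (holes subtracted) = 77.67 cm⁴.
Radius of gyration: k = √(I/A) = √(77.67 / 8.1996) = 3.0777 cm.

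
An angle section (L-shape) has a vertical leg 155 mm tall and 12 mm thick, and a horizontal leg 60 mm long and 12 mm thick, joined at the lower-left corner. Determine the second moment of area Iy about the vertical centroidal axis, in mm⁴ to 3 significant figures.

Iy ≈ 5.29 × 10⁵ mm⁴

Decompose the section into non-overlapping parts with the origin at the bottom-left of its bounding rectangle.
Vertical leg: 12 × 155, A = 1 860 mm², x = 6 mm, Ī = 22 320 mm⁴.
Horizontal leg (remainder): 48 × 12, A = 576 mm², x = 36 mm, Ī = 110 592 mm⁴.
Centroid: x̄ = ΣA·x / ΣA = 13.094 mm.
Transfer each piece to the vertical centroidal axis using Ī + A·d² with d = x − 13.094:
  vertical leg: d = -7.0936 mm → contributes +115 914 mm⁴
  horizontal leg (remainder): d = 22.906 mm → contributes +412 821 mm⁴
Total I = 528 735 mm⁴.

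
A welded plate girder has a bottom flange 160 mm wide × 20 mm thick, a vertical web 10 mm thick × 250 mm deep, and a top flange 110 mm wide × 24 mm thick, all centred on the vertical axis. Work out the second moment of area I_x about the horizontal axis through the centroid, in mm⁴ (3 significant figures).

Break the section into simple shapes (no overlaps), measuring from the bottom-left corner of the bounding box.
Bottom plate: 160 × 20, A = 3 200 mm², y = 10 mm, Ī = 106 667 mm⁴.
Web plate: 10 × 250, A = 2 500 mm², y = 145 mm, Ī = 13 020 833 mm⁴.
Top plate: 110 × 24, A = 2 640 mm², y = 282 mm, Ī = 126 720 mm⁴.
Centroid: ȳ = ΣA·y / ΣA = 136.57 mm.
Transfer each piece to the horizontal axis through the centroid using Ī + A·d² with d = y − 136.57:
  bottom plate: d = -126.57 mm → contributes +51 369 214 mm⁴
  web plate: d = 8.4317 mm → contributes +13 198 565 mm⁴
  top plate: d = 145.43 mm → contributes +55 963 687 mm⁴
Total I = 120 531 466 mm⁴.

I_x ≈ 1.21 × 10⁸ mm⁴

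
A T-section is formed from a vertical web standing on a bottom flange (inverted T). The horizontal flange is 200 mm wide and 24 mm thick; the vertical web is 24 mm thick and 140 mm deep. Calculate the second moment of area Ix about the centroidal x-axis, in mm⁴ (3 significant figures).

Ix ≈ 1.90 × 10⁷ mm⁴

Decompose the section into non-overlapping parts with the origin at the bottom-left of its bounding rectangle.
Flange: 200 × 24, A = 4 800 mm², y = 12 mm, Ī = 230 400 mm⁴.
Web: 24 × 140, A = 3 360 mm², y = 94 mm, Ī = 5 488 000 mm⁴.
Centroid: ȳ = ΣA·y / ΣA = 45.765 mm.
Transfer each piece to the centroidal x-axis using Ī + A·d² with d = y − 45.765:
  flange: d = -33.765 mm → contributes +5 702 666 mm⁴
  web: d = 48.235 mm → contributes +13 305 522 mm⁴
Total I = 19 008 188 mm⁴.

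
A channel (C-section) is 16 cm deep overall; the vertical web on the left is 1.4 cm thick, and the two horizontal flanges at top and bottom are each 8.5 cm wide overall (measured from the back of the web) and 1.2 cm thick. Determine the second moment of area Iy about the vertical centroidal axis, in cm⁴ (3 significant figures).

Iy ≈ 250 cm⁴

Break the section into simple shapes (no overlaps), measuring from the bottom-left corner of the bounding box.
Web: 1.4 × 16, A = 22.4 cm², x = 0.7 cm, Ī = 3.6587 cm⁴.
Top flange (beyond web): 7.1 × 1.2, A = 8.52 cm², x = 4.95 cm, Ī = 35.791 cm⁴.
Bottom flange (beyond web): 7.1 × 1.2, A = 8.52 cm², x = 4.95 cm, Ī = 35.791 cm⁴.
Centroid: x̄ = ΣA·x / ΣA = 2.5362 cm.
Transfer each piece to the vertical centroidal axis using Ī + A·d² with d = x − 2.5362:
  web: d = -1.8362 cm → contributes +79.184 cm⁴
  top flange (beyond web): d = 2.4138 cm → contributes +85.432 cm⁴
  bottom flange (beyond web): d = 2.4138 cm → contributes +85.432 cm⁴
Total I = 250.05 cm⁴.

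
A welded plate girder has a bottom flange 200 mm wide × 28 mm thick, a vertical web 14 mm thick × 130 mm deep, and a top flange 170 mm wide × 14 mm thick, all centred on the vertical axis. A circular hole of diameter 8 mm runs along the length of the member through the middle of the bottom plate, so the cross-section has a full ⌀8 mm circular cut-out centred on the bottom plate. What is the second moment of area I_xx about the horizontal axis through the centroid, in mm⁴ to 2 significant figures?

I_xx ≈ 4.3 × 10⁷ mm⁴

Treat the section as a set of non-overlapping primitives; coordinates are from the bounding-box lower-left.
Bottom plate: 200 × 28, A = 5 600 mm², y = 14 mm, Ī = 365 867 mm⁴.
Web plate: 14 × 130, A = 1 820 mm², y = 93 mm, Ī = 2 563 167 mm⁴.
Top plate: 170 × 14, A = 2 380 mm², y = 165 mm, Ī = 38 873 mm⁴.
Hole (subtracted): ⌀8, A = 50.27 mm², y = 14 mm, Ī = 201.1 mm⁴.
Centroid: ȳ = ΣA·y / ΣA = 65.61 mm.
Transfer each piece to the horizontal axis through the centroid using Ī + A·d² with d = y − 65.61:
  bottom plate: d = -51.61 mm → contributes +15 280 572 mm⁴
  web plate: d = 27.39 mm → contributes +3 928 796 mm⁴
  top plate: d = 99.39 mm → contributes +23 550 554 mm⁴
  hole: d = -51.61 mm → contributes −134 075 mm⁴
Total I = 42 625 846 mm⁴.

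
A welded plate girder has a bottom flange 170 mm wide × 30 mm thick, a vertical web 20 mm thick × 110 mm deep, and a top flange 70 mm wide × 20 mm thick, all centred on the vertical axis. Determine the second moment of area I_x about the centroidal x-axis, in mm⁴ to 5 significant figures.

I_x ≈ 2.5420 × 10⁷ mm⁴

Split into non-overlapping primitives; take the origin at the lower-left of the bounding box.
Bottom plate: 170 × 30, A = 5 100 mm², y = 15 mm, Ī = 382 500 mm⁴.
Web plate: 20 × 110, A = 2 200 mm², y = 85 mm, Ī = 2 218 333 mm⁴.
Top plate: 70 × 20, A = 1 400 mm², y = 150 mm, Ī = 46666.67 mm⁴.
Centroid: ȳ = ΣA·y / ΣA = 54.42529 mm.
Transfer each piece to the centroidal x-axis using Ī + A·d² with d = y − 54.42529:
  bottom plate: d = -39.42529 mm → contributes +8 309 702 mm⁴
  web plate: d = 30.57471 mm → contributes +4 274 922 mm⁴
  top plate: d = 95.57471 mm → contributes +12 835 003 mm⁴
Total I = 25 419 626 mm⁴.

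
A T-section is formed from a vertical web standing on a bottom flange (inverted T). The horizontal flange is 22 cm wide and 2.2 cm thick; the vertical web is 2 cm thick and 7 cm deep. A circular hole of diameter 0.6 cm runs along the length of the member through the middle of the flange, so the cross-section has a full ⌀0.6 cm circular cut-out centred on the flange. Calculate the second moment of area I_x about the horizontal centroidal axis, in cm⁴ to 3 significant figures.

Split into non-overlapping primitives; take the origin at the lower-left of the bounding box.
Flange: 22 × 2.2, A = 48.4 cm², y = 1.1 cm, Ī = 19.521 cm⁴.
Web: 2 × 7, A = 14 cm², y = 5.7 cm, Ī = 57.167 cm⁴.
Hole (subtracted): ⌀0.6, A = 0.28274 cm², y = 1.1 cm, Ī = 0.0063617 cm⁴.
Centroid: ȳ = ΣA·y / ΣA = 2.1367 cm.
Transfer each piece to the horizontal centroidal axis using Ī + A·d² with d = y − 2.1367:
  flange: d = -1.0367 cm → contributes +71.544 cm⁴
  web: d = 3.5633 cm → contributes +234.92 cm⁴
  hole: d = -1.0367 cm → contributes −0.31027 cm⁴
Total I = 306.16 cm⁴.

I_x ≈ 306 cm⁴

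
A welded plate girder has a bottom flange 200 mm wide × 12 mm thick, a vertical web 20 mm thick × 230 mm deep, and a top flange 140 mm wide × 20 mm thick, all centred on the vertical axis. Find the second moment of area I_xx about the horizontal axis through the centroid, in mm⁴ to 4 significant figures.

I_xx ≈ 9.893 × 10⁷ mm⁴

Break the section into simple shapes (no overlaps), measuring from the bottom-left corner of the bounding box.
Bottom plate: 200 × 12, A = 2 400 mm², y = 6 mm, Ī = 28 800 mm⁴.
Web plate: 20 × 230, A = 4 600 mm², y = 127 mm, Ī = 20 278 333 mm⁴.
Top plate: 140 × 20, A = 2 800 mm², y = 252 mm, Ī = 93333.3 mm⁴.
Centroid: ȳ = ΣA·y / ΣA = 133.082 mm.
Transfer each piece to the horizontal axis through the centroid using Ī + A·d² with d = y − 133.082:
  bottom plate: d = -127.082 mm → contributes +38 788 179 mm⁴
  web plate: d = -6.08163 mm → contributes +20 448 470 mm⁴
  top plate: d = 118.918 mm → contributes +39 689 752 mm⁴
Total I = 98 926 401 mm⁴.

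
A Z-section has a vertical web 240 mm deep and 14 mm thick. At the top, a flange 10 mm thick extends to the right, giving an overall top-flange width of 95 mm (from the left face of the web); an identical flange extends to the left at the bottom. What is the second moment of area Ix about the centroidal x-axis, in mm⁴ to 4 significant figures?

Ix ≈ 3.757 × 10⁷ mm⁴

Split into non-overlapping primitives; take the origin at the lower-left of the bounding box.
Web: 14 × 240, A = 3 360 mm², y = 120 mm, Ī = 16 128 000 mm⁴.
Top flange (beyond web): 81 × 10, A = 810 mm², y = 235 mm, Ī = 6 750 mm⁴.
Bottom flange (beyond web): 81 × 10, A = 810 mm², y = 5 mm, Ī = 6 750 mm⁴.
Centroid: ȳ = ΣA·y / ΣA = 120 mm.
Transfer each piece to the centroidal x-axis using Ī + A·d² with d = y − 120:
  web: d = 0 mm → contributes +16 128 000 mm⁴
  top flange (beyond web): d = 115 mm → contributes +10 719 000 mm⁴
  bottom flange (beyond web): d = -115 mm → contributes +10 719 000 mm⁴
Total I = 37 566 000 mm⁴.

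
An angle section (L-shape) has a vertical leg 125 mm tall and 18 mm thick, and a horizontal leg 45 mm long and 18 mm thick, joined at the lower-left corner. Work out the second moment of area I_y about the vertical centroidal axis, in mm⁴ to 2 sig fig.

Split into non-overlapping primitives; take the origin at the lower-left of the bounding box.
Vertical leg: 18 × 125, A = 2 250 mm², x = 9 mm, Ī = 60 750 mm⁴.
Horizontal leg (remainder): 27 × 18, A = 486 mm², x = 31.5 mm, Ī = 29 525 mm⁴.
Centroid: x̄ = ΣA·x / ΣA = 13 mm.
Transfer each piece to the vertical centroidal axis using Ī + A·d² with d = x − 13:
  vertical leg: d = -3.997 mm → contributes +96 691 mm⁴
  horizontal leg (remainder): d = 18.5 mm → contributes +195 917 mm⁴
Total I = 292 608 mm⁴.

I_y ≈ 2.9 × 10⁵ mm⁴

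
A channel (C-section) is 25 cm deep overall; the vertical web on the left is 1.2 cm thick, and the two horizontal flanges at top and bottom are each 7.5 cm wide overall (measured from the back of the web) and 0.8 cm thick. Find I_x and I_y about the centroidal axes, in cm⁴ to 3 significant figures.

I_x ≈ 3040 cm⁴, I_y ≈ 143 cm⁴

Split into non-overlapping primitives; take the origin at the lower-left of the bounding box.
Web: 1.2 × 25, A = 30 cm², y = 12.5 cm, Ī = 1562.5 cm⁴.
Top flange (beyond web): 6.3 × 0.8, A = 5.04 cm², y = 24.6 cm, Ī = 0.2688 cm⁴.
Bottom flange (beyond web): 6.3 × 0.8, A = 5.04 cm², y = 0.4 cm, Ī = 0.2688 cm⁴.
By symmetry the centroid is at mid-height, ȳ = 12.5 cm.
Transfer each piece to the centroidal x-axis using Ī + A·d² with d = y − 12.5:
  web: d = 0 cm → contributes +1562.5 cm⁴
  top flange (beyond web): d = 12.1 cm → contributes +738.18 cm⁴
  bottom flange (beyond web): d = -12.1 cm → contributes +738.18 cm⁴
Total I = 3038.9 cm⁴.
For the y-axis: x̄ = 1.5431 cm.
Repeating about the centroidal y-axis gives I_y = 143.04 cm⁴.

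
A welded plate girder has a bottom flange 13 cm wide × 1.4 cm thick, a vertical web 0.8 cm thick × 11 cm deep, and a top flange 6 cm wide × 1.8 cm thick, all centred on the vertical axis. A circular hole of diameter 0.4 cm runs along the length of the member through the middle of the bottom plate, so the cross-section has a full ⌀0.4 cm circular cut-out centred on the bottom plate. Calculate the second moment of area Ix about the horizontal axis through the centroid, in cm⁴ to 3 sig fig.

Break the section into simple shapes (no overlaps), measuring from the bottom-left corner of the bounding box.
Bottom plate: 13 × 1.4, A = 18.2 cm², y = 0.7 cm, Ī = 2.9727 cm⁴.
Web plate: 0.8 × 11, A = 8.8 cm², y = 6.9 cm, Ī = 88.733 cm⁴.
Top plate: 6 × 1.8, A = 10.8 cm², y = 13.3 cm, Ī = 2.916 cm⁴.
Hole (subtracted): ⌀0.4, A = 0.12566 cm², y = 0.7 cm, Ī = 0.0012566 cm⁴.
Centroid: ȳ = ΣA·y / ΣA = 5.7602 cm.
Transfer each piece to the horizontal axis through the centroid using Ī + A·d² with d = y − 5.7602:
  bottom plate: d = -5.0602 cm → contributes +469 cm⁴
  web plate: d = 1.1398 cm → contributes +100.17 cm⁴
  top plate: d = 7.5398 cm → contributes +616.88 cm⁴
  hole: d = -5.0602 cm → contributes −3.219 cm⁴
Total I = 1182.8 cm⁴.

Ix ≈ 1180 cm⁴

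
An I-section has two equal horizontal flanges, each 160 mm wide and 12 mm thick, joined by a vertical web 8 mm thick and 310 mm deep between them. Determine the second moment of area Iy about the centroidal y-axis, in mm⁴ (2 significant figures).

Iy ≈ 8.2 × 10⁶ mm⁴

Treat the section as a set of non-overlapping primitives; coordinates are from the bounding-box lower-left.
Bottom flange: 160 × 12, A = 1 920 mm², x = 80 mm, Ī = 4 096 000 mm⁴.
Web: 8 × 310, A = 2 480 mm², x = 80 mm, Ī = 13 227 mm⁴.
Top flange: 160 × 12, A = 1 920 mm², x = 80 mm, Ī = 4 096 000 mm⁴.
By symmetry the centroid is at mid-width, x̄ = 80 mm.
All pieces are centred on the centroidal y-axis, so I = ΣĪ = 8 205 227 mm⁴.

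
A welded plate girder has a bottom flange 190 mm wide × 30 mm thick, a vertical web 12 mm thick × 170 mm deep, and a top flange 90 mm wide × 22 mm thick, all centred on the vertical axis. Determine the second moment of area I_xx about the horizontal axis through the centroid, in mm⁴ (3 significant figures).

I_xx ≈ 6.58 × 10⁷ mm⁴

Break the section into simple shapes (no overlaps), measuring from the bottom-left corner of the bounding box.
Bottom plate: 190 × 30, A = 5 700 mm², y = 15 mm, Ī = 427 500 mm⁴.
Web plate: 12 × 170, A = 2 040 mm², y = 115 mm, Ī = 4 913 000 mm⁴.
Top plate: 90 × 22, A = 1 980 mm², y = 211 mm, Ī = 79 860 mm⁴.
Centroid: ȳ = ΣA·y / ΣA = 75.914 mm.
Transfer each piece to the horizontal axis through the centroid using Ī + A·d² with d = y − 75.914:
  bottom plate: d = -60.914 mm → contributes +21 577 146 mm⁴
  web plate: d = 39.086 mm → contributes +8 029 606 mm⁴
  top plate: d = 135.09 mm → contributes +36 211 575 mm⁴
Total I = 65 818 327 mm⁴.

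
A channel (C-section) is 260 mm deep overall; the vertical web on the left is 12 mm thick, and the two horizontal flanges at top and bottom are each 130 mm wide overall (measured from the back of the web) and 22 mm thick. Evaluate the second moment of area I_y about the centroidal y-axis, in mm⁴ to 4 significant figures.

I_y ≈ 1.430 × 10⁷ mm⁴

Split into non-overlapping primitives; take the origin at the lower-left of the bounding box.
Web: 12 × 260, A = 3 120 mm², x = 6 mm, Ī = 37 440 mm⁴.
Top flange (beyond web): 118 × 22, A = 2 596 mm², x = 71 mm, Ī = 3 012 225 mm⁴.
Bottom flange (beyond web): 118 × 22, A = 2 596 mm², x = 71 mm, Ī = 3 012 225 mm⁴.
Centroid: x̄ = ΣA·x / ΣA = 46.6015 mm.
Transfer each piece to the centroidal y-axis using Ī + A·d² with d = x − 46.6015:
  web: d = -40.6015 mm → contributes +5 180 713 mm⁴
  top flange (beyond web): d = 24.3985 mm → contributes +4 557 585 mm⁴
  bottom flange (beyond web): d = 24.3985 mm → contributes +4 557 585 mm⁴
Total I = 14 295 883 mm⁴.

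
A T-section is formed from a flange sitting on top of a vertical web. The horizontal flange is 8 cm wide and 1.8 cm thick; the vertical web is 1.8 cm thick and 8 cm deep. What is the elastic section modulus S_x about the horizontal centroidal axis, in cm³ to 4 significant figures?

S_x ≈ 39.31 cm³

Split into non-overlapping primitives; take the origin at the lower-left of the bounding box.
Flange: 8 × 1.8, A = 14.4 cm², y = 8.9 cm, Ī = 3.888 cm⁴.
Web: 1.8 × 8, A = 14.4 cm², y = 4 cm, Ī = 76.8 cm⁴.
Centroid: ȳ = ΣA·y / ΣA = 6.45 cm.
Transfer each piece to the horizontal centroidal axis using Ī + A·d² with d = y − 6.45:
  flange: d = 2.45 cm → contributes +90.324 cm⁴
  web: d = -2.45 cm → contributes +163.236 cm⁴
Total I = 253.56 cm⁴.
Extreme fibre distance c = 6.45 cm; S = I/c = 39.3116 cm³.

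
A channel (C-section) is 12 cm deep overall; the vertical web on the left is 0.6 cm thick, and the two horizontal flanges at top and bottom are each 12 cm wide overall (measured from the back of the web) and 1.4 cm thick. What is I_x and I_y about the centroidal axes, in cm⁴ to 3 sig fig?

I_x ≈ 988 cm⁴, I_y ≈ 557 cm⁴

Split into non-overlapping primitives; take the origin at the lower-left of the bounding box.
Web: 0.6 × 12, A = 7.2 cm², y = 6 cm, Ī = 86.4 cm⁴.
Top flange (beyond web): 11.4 × 1.4, A = 15.96 cm², y = 11.3 cm, Ī = 2.6068 cm⁴.
Bottom flange (beyond web): 11.4 × 1.4, A = 15.96 cm², y = 0.7 cm, Ī = 2.6068 cm⁴.
By symmetry the centroid is at mid-height, ȳ = 6 cm.
Transfer each piece to the centroidal x-axis using Ī + A·d² with d = y − 6:
  web: d = 0 cm → contributes +86.4 cm⁴
  top flange (beyond web): d = 5.3 cm → contributes +450.92 cm⁴
  bottom flange (beyond web): d = -5.3 cm → contributes +450.92 cm⁴
Total I = 988.25 cm⁴.
For the y-axis: x̄ = 5.1957 cm.
Repeating about the centroidal y-axis gives I_y = 557.4 cm⁴.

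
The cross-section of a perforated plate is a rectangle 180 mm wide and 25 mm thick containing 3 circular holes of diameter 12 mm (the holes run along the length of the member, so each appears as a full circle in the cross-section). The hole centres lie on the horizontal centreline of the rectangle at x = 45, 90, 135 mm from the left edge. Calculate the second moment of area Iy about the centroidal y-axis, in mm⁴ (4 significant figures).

Iy ≈ 1.169 × 10⁷ mm⁴

Break the section into simple shapes (no overlaps), measuring from the bottom-left corner of the bounding box.
Plate: 180 × 25, A = 4 500 mm², x = 90 mm, Ī = 12 150 000 mm⁴.
Hole 1 (subtracted): ⌀12, A = 113.097 mm², x = 45 mm, Ī = 1017.88 mm⁴.
Hole 2 (subtracted): ⌀12, A = 113.097 mm², x = 90 mm, Ī = 1017.88 mm⁴.
Hole 3 (subtracted): ⌀12, A = 113.097 mm², x = 135 mm, Ī = 1017.88 mm⁴.
By symmetry the centroid is at mid-width, x̄ = 90 mm.
Transfer each piece to the centroidal y-axis using Ī + A·d² with d = x − 90:
  plate: d = 0 mm → contributes +12 150 000 mm⁴
  hole 1: d = -45 mm → contributes −230 040 mm⁴
  hole 2: d = 0 mm → contributes −1017.88 mm⁴
  hole 3: d = 45 mm → contributes −230 040 mm⁴
Total I = 11 688 902 mm⁴.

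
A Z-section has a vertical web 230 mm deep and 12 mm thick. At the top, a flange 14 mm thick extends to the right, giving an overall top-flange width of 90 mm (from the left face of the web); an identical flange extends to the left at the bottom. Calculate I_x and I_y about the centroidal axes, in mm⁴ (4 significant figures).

I_x ≈ 3.768 × 10⁷ mm⁴, I_y ≈ 5.563 × 10⁶ mm⁴

Break the section into simple shapes (no overlaps), measuring from the bottom-left corner of the bounding box.
Web: 12 × 230, A = 2 760 mm², y = 115 mm, Ī = 12 167 000 mm⁴.
Top flange (beyond web): 78 × 14, A = 1 092 mm², y = 223 mm, Ī = 17 836 mm⁴.
Bottom flange (beyond web): 78 × 14, A = 1 092 mm², y = 7 mm, Ī = 17 836 mm⁴.
Centroid: ȳ = ΣA·y / ΣA = 115 mm.
Transfer each piece to the centroidal x-axis using Ī + A·d² with d = y − 115:
  web: d = 0 mm → contributes +12 167 000 mm⁴
  top flange (beyond web): d = 108 mm → contributes +12 754 924 mm⁴
  bottom flange (beyond web): d = -108 mm → contributes +12 754 924 mm⁴
Total I = 37 676 848 mm⁴.
For the y-axis: x̄ = 84 mm.
Repeating about the centroidal y-axis gives I_y = 5 563 008 mm⁴.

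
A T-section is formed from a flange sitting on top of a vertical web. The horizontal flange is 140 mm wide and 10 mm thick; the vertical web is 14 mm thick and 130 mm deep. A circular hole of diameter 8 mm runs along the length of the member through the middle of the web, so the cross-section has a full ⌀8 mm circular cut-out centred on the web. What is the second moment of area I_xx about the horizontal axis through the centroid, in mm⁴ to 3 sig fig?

I_xx ≈ 6.40 × 10⁶ mm⁴

Break the section into simple shapes (no overlaps), measuring from the bottom-left corner of the bounding box.
Flange: 140 × 10, A = 1 400 mm², y = 135 mm, Ī = 11 667 mm⁴.
Web: 14 × 130, A = 1 820 mm², y = 65 mm, Ī = 2 563 167 mm⁴.
Hole (subtracted): ⌀8, A = 50.265 mm², y = 65 mm, Ī = 201.06 mm⁴.
Centroid: ȳ = ΣA·y / ΣA = 95.917 mm.
Transfer each piece to the horizontal axis through the centroid using Ī + A·d² with d = y − 95.917:
  flange: d = 39.083 mm → contributes +2 150 094 mm⁴
  web: d = -30.917 mm → contributes +4 302 880 mm⁴
  hole: d = -30.917 mm → contributes −48 249 mm⁴
Total I = 6 404 726 mm⁴.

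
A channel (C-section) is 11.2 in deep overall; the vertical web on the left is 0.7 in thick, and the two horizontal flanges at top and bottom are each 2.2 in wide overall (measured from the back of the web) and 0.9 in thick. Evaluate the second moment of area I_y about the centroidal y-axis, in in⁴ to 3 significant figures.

I_y ≈ 3.26 in⁴

Decompose the section into non-overlapping parts with the origin at the bottom-left of its bounding rectangle.
Web: 0.7 × 11.2, A = 7.84 in², x = 0.35 in, Ī = 0.32013 in⁴.
Top flange (beyond web): 1.5 × 0.9, A = 1.35 in², x = 1.45 in, Ī = 0.25313 in⁴.
Bottom flange (beyond web): 1.5 × 0.9, A = 1.35 in², x = 1.45 in, Ī = 0.25313 in⁴.
Centroid: x̄ = ΣA·x / ΣA = 0.63178 in.
Transfer each piece to the centroidal y-axis using Ī + A·d² with d = x − 0.63178:
  web: d = -0.28178 in → contributes +0.94265 in⁴
  top flange (beyond web): d = 0.81822 in → contributes +1.1569 in⁴
  bottom flange (beyond web): d = 0.81822 in → contributes +1.1569 in⁴
Total I = 3.2565 in⁴.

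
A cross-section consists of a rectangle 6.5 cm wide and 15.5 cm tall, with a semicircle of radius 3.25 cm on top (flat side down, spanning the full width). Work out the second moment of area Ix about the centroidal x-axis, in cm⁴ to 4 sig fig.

Decompose the section into non-overlapping parts with the origin at the bottom-left of its bounding rectangle.
Rectangular body: 6.5 × 15.5, A = 100.75 cm², y = 7.75 cm, Ī = 2017.1 cm⁴.
Semicircular cap: semicircle r = 3.25, A = 16.5915 cm², y = 16.8793 cm, Ī = 12.2452 cm⁴.
Centroid: ȳ = ΣA·y / ΣA = 9.04085 cm.
Transfer each piece to the centroidal x-axis using Ī + A·d² with d = y − 9.04085:
  rectangular body: d = -1.29085 cm → contributes +2184.98 cm⁴
  semicircular cap: d = 7.8385 cm → contributes +1031.66 cm⁴
Total I = 3216.64 cm⁴.

Ix ≈ 3217 cm⁴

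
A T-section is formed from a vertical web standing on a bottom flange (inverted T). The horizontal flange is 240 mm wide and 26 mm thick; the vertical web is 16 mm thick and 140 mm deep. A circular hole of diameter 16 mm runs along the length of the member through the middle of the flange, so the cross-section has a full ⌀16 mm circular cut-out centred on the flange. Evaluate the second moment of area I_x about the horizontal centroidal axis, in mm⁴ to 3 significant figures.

Split into non-overlapping primitives; take the origin at the lower-left of the bounding box.
Flange: 240 × 26, A = 6 240 mm², y = 13 mm, Ī = 351 520 mm⁴.
Web: 16 × 140, A = 2 240 mm², y = 96 mm, Ī = 3 658 667 mm⁴.
Hole (subtracted): ⌀16, A = 201.06 mm², y = 13 mm, Ī = 3 217 mm⁴.
Centroid: ȳ = ΣA·y / ΣA = 35.457 mm.
Transfer each piece to the horizontal centroidal axis using Ī + A·d² with d = y − 35.457:
  flange: d = -22.457 mm → contributes +3 498 453 mm⁴
  web: d = 60.543 mm → contributes +11 869 289 mm⁴
  hole: d = -22.457 mm → contributes −104 616 mm⁴
Total I = 15 263 127 mm⁴.

I_x ≈ 1.53 × 10⁷ mm⁴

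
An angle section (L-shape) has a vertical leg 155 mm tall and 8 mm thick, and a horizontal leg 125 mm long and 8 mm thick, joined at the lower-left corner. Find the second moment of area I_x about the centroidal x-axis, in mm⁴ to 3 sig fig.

Decompose the section into non-overlapping parts with the origin at the bottom-left of its bounding rectangle.
Vertical leg: 8 × 155, A = 1 240 mm², y = 77.5 mm, Ī = 2 482 583 mm⁴.
Horizontal leg (remainder): 117 × 8, A = 936 mm², y = 4 mm, Ī = 4 992 mm⁴.
Centroid: ȳ = ΣA·y / ΣA = 45.884 mm.
Transfer each piece to the centroidal x-axis using Ī + A·d² with d = y − 45.884:
  vertical leg: d = 31.616 mm → contributes +3 722 037 mm⁴
  horizontal leg (remainder): d = -41.884 mm → contributes +1 647 003 mm⁴
Total I = 5 369 040 mm⁴.

I_x ≈ 5.37 × 10⁶ mm⁴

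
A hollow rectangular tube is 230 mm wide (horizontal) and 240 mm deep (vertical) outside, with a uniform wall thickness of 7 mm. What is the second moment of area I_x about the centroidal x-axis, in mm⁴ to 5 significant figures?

Break the section into simple shapes (no overlaps), measuring from the bottom-left corner of the bounding box.
Outer rectangle: 230 × 240, A = 55 200 mm², y = 120 mm, Ī = 264 960 000 mm⁴.
Inner void (subtracted): 216 × 226, A = 48 816 mm², y = 120 mm, Ī = 207 777 168 mm⁴.
By symmetry the centroid is at mid-height, ȳ = 120 mm.
All pieces are centred on the centroidal x-axis, so I = ΣĪ (holes subtracted) = 57 182 832 mm⁴.

I_x ≈ 5.7183 × 10⁷ mm⁴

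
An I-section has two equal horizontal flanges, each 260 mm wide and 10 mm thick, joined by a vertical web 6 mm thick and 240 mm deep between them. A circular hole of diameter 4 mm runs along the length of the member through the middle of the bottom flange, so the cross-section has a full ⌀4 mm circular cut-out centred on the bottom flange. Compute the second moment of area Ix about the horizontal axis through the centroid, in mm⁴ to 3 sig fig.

Ix ≈ 8.80 × 10⁷ mm⁴

Decompose the section into non-overlapping parts with the origin at the bottom-left of its bounding rectangle.
Bottom flange: 260 × 10, A = 2 600 mm², y = 5 mm, Ī = 21 667 mm⁴.
Web: 6 × 240, A = 1 440 mm², y = 130 mm, Ī = 6 912 000 mm⁴.
Top flange: 260 × 10, A = 2 600 mm², y = 255 mm, Ī = 21 667 mm⁴.
Hole (subtracted): ⌀4, A = 12.566 mm², y = 5 mm, Ī = 12.566 mm⁴.
Centroid: ȳ = ΣA·y / ΣA = 130.24 mm.
Transfer each piece to the horizontal axis through the centroid using Ī + A·d² with d = y − 130.24:
  bottom flange: d = -125.24 mm → contributes +40 800 872 mm⁴
  web: d = -0.23701 mm → contributes +6 912 081 mm⁴
  top flange: d = 124.76 mm → contributes +40 492 753 mm⁴
  hole: d = -125.24 mm → contributes −197 107 mm⁴
Total I = 88 008 599 mm⁴.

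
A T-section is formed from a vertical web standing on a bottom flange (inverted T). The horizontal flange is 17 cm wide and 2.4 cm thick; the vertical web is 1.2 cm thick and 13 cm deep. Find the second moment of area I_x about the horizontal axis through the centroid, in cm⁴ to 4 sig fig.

I_x ≈ 908.4 cm⁴

Break the section into simple shapes (no overlaps), measuring from the bottom-left corner of the bounding box.
Flange: 17 × 2.4, A = 40.8 cm², y = 1.2 cm, Ī = 19.584 cm⁴.
Web: 1.2 × 13, A = 15.6 cm², y = 8.9 cm, Ī = 219.7 cm⁴.
Centroid: ȳ = ΣA·y / ΣA = 3.32979 cm.
Transfer each piece to the horizontal axis through the centroid using Ī + A·d² with d = y − 3.32979:
  flange: d = -2.12979 cm → contributes +204.653 cm⁴
  web: d = 5.57021 cm → contributes +703.725 cm⁴
Total I = 908.378 cm⁴.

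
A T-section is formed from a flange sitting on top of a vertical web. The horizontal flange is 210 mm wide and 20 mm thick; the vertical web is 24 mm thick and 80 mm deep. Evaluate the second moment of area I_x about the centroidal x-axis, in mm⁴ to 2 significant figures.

Split into non-overlapping primitives; take the origin at the lower-left of the bounding box.
Flange: 210 × 20, A = 4 200 mm², y = 90 mm, Ī = 140 000 mm⁴.
Web: 24 × 80, A = 1 920 mm², y = 40 mm, Ī = 1 024 000 mm⁴.
Centroid: ȳ = ΣA·y / ΣA = 74.31 mm.
Transfer each piece to the centroidal x-axis using Ī + A·d² with d = y − 74.31:
  flange: d = 15.69 mm → contributes +1 173 449 mm⁴
  web: d = -34.31 mm → contributes +3 284 669 mm⁴
Total I = 4 458 118 mm⁴.

I_x ≈ 4.5 × 10⁶ mm⁴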